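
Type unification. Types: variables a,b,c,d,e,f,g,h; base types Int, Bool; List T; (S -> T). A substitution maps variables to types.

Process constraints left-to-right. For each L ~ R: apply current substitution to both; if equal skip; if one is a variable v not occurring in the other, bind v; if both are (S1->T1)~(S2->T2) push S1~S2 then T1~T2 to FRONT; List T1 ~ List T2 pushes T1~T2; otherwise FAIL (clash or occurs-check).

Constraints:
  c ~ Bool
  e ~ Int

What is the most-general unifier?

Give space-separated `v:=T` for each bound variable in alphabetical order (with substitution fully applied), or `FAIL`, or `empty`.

Answer: c:=Bool e:=Int

Derivation:
step 1: unify c ~ Bool  [subst: {-} | 1 pending]
  bind c := Bool
step 2: unify e ~ Int  [subst: {c:=Bool} | 0 pending]
  bind e := Int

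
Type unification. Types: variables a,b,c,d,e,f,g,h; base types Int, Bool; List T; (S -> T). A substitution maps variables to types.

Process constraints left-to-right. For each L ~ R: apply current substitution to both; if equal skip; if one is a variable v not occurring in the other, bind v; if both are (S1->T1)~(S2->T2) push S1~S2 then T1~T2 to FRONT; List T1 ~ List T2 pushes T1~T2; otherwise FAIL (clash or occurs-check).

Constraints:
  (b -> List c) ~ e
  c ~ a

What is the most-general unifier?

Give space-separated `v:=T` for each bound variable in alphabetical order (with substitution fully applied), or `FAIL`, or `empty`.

step 1: unify (b -> List c) ~ e  [subst: {-} | 1 pending]
  bind e := (b -> List c)
step 2: unify c ~ a  [subst: {e:=(b -> List c)} | 0 pending]
  bind c := a

Answer: c:=a e:=(b -> List a)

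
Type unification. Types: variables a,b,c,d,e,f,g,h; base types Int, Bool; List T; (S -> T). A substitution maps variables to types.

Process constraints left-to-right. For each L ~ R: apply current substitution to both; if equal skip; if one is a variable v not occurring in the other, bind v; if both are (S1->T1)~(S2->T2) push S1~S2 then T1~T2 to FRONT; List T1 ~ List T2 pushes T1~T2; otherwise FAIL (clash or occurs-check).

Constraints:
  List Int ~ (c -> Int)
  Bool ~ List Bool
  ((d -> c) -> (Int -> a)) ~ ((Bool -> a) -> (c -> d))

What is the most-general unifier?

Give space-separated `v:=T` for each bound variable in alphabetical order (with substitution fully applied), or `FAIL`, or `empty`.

step 1: unify List Int ~ (c -> Int)  [subst: {-} | 2 pending]
  clash: List Int vs (c -> Int)

Answer: FAIL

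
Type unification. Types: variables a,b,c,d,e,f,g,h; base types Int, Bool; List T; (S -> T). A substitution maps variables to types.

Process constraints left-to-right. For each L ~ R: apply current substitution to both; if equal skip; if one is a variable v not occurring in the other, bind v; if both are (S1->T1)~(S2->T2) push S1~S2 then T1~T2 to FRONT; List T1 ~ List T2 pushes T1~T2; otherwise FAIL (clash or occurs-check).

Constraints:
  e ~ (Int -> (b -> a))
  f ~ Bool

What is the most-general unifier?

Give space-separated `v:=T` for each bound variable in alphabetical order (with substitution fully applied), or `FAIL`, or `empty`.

Answer: e:=(Int -> (b -> a)) f:=Bool

Derivation:
step 1: unify e ~ (Int -> (b -> a))  [subst: {-} | 1 pending]
  bind e := (Int -> (b -> a))
step 2: unify f ~ Bool  [subst: {e:=(Int -> (b -> a))} | 0 pending]
  bind f := Bool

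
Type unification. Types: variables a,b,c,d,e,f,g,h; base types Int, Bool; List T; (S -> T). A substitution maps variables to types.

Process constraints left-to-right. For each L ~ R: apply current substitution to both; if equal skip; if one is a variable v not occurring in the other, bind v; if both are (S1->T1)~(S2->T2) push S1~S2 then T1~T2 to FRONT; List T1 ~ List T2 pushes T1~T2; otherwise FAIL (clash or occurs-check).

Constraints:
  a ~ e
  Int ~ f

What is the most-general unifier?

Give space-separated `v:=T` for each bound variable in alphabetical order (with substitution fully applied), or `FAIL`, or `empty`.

step 1: unify a ~ e  [subst: {-} | 1 pending]
  bind a := e
step 2: unify Int ~ f  [subst: {a:=e} | 0 pending]
  bind f := Int

Answer: a:=e f:=Int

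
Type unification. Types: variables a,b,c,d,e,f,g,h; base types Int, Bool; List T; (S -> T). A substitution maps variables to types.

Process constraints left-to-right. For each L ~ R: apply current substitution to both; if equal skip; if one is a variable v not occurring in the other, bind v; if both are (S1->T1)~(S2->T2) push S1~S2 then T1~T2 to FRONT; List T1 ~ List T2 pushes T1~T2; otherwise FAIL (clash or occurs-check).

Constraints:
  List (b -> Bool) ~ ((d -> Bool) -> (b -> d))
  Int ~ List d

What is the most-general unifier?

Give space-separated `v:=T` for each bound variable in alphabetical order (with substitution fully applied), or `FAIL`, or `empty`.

step 1: unify List (b -> Bool) ~ ((d -> Bool) -> (b -> d))  [subst: {-} | 1 pending]
  clash: List (b -> Bool) vs ((d -> Bool) -> (b -> d))

Answer: FAIL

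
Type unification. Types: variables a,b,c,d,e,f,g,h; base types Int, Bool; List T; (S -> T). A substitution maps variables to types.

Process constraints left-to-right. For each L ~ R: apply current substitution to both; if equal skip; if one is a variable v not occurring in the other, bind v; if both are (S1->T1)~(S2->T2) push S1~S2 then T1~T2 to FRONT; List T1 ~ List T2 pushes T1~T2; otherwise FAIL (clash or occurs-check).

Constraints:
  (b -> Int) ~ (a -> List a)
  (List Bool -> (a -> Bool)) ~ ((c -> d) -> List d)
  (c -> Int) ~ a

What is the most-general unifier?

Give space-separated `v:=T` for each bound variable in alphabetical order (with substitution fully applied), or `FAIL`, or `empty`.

step 1: unify (b -> Int) ~ (a -> List a)  [subst: {-} | 2 pending]
  -> decompose arrow: push b~a, Int~List a
step 2: unify b ~ a  [subst: {-} | 3 pending]
  bind b := a
step 3: unify Int ~ List a  [subst: {b:=a} | 2 pending]
  clash: Int vs List a

Answer: FAIL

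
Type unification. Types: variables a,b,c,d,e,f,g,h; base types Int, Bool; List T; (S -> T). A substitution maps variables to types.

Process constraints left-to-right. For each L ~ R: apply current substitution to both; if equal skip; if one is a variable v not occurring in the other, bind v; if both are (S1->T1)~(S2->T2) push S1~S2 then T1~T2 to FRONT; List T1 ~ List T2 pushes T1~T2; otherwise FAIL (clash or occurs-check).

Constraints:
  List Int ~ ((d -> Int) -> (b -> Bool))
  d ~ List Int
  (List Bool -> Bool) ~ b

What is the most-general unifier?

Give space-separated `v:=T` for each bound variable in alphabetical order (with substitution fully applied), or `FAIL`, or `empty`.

step 1: unify List Int ~ ((d -> Int) -> (b -> Bool))  [subst: {-} | 2 pending]
  clash: List Int vs ((d -> Int) -> (b -> Bool))

Answer: FAIL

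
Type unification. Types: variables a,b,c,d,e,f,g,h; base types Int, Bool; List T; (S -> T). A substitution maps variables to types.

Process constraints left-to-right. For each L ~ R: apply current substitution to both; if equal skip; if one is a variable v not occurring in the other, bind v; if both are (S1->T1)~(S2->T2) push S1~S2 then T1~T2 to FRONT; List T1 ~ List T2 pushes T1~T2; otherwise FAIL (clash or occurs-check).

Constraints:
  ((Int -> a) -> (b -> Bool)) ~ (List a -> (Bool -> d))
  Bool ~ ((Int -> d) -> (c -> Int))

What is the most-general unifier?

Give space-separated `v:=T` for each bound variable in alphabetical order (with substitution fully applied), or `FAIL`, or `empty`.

step 1: unify ((Int -> a) -> (b -> Bool)) ~ (List a -> (Bool -> d))  [subst: {-} | 1 pending]
  -> decompose arrow: push (Int -> a)~List a, (b -> Bool)~(Bool -> d)
step 2: unify (Int -> a) ~ List a  [subst: {-} | 2 pending]
  clash: (Int -> a) vs List a

Answer: FAIL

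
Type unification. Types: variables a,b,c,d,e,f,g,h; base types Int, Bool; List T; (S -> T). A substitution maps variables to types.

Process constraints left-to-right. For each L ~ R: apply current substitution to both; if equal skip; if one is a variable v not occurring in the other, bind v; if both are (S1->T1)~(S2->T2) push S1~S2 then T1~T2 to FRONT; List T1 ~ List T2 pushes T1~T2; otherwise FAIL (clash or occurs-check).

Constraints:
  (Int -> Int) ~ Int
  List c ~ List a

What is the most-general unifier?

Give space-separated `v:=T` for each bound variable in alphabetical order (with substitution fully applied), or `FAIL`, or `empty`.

step 1: unify (Int -> Int) ~ Int  [subst: {-} | 1 pending]
  clash: (Int -> Int) vs Int

Answer: FAIL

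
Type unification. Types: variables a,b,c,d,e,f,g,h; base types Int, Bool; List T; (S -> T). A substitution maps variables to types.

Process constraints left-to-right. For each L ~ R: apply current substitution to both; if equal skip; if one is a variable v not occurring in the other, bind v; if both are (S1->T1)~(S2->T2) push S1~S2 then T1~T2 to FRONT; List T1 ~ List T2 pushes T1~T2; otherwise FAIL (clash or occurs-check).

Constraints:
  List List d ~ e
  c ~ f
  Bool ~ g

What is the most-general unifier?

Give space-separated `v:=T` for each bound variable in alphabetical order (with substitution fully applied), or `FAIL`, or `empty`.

step 1: unify List List d ~ e  [subst: {-} | 2 pending]
  bind e := List List d
step 2: unify c ~ f  [subst: {e:=List List d} | 1 pending]
  bind c := f
step 3: unify Bool ~ g  [subst: {e:=List List d, c:=f} | 0 pending]
  bind g := Bool

Answer: c:=f e:=List List d g:=Bool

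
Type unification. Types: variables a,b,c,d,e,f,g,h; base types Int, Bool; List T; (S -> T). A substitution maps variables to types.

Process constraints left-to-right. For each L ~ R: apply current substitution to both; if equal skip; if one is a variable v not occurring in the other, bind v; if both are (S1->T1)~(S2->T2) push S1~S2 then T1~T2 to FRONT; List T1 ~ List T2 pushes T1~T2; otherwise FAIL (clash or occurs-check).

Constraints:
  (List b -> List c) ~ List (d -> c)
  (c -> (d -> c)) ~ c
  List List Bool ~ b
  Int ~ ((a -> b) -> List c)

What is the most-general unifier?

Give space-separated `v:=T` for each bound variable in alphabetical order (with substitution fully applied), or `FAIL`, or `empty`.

Answer: FAIL

Derivation:
step 1: unify (List b -> List c) ~ List (d -> c)  [subst: {-} | 3 pending]
  clash: (List b -> List c) vs List (d -> c)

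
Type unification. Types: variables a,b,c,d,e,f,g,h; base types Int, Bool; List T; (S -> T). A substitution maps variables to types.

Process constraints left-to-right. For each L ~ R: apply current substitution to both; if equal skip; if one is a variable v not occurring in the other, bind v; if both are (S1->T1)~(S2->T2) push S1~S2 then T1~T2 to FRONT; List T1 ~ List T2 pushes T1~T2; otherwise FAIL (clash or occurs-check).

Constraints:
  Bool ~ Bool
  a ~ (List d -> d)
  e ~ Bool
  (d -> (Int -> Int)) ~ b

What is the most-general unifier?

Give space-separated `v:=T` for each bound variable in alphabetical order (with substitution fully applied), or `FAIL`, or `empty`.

Answer: a:=(List d -> d) b:=(d -> (Int -> Int)) e:=Bool

Derivation:
step 1: unify Bool ~ Bool  [subst: {-} | 3 pending]
  -> identical, skip
step 2: unify a ~ (List d -> d)  [subst: {-} | 2 pending]
  bind a := (List d -> d)
step 3: unify e ~ Bool  [subst: {a:=(List d -> d)} | 1 pending]
  bind e := Bool
step 4: unify (d -> (Int -> Int)) ~ b  [subst: {a:=(List d -> d), e:=Bool} | 0 pending]
  bind b := (d -> (Int -> Int))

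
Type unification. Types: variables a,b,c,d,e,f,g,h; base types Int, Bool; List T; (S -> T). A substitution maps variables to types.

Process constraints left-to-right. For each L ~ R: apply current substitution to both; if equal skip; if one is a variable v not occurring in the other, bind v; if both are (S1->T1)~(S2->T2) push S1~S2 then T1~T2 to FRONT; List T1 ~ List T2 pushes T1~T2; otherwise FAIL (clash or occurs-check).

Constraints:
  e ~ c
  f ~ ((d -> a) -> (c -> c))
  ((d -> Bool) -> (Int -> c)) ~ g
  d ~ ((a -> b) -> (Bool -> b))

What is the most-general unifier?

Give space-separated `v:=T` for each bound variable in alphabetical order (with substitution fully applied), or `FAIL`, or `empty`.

Answer: d:=((a -> b) -> (Bool -> b)) e:=c f:=((((a -> b) -> (Bool -> b)) -> a) -> (c -> c)) g:=((((a -> b) -> (Bool -> b)) -> Bool) -> (Int -> c))

Derivation:
step 1: unify e ~ c  [subst: {-} | 3 pending]
  bind e := c
step 2: unify f ~ ((d -> a) -> (c -> c))  [subst: {e:=c} | 2 pending]
  bind f := ((d -> a) -> (c -> c))
step 3: unify ((d -> Bool) -> (Int -> c)) ~ g  [subst: {e:=c, f:=((d -> a) -> (c -> c))} | 1 pending]
  bind g := ((d -> Bool) -> (Int -> c))
step 4: unify d ~ ((a -> b) -> (Bool -> b))  [subst: {e:=c, f:=((d -> a) -> (c -> c)), g:=((d -> Bool) -> (Int -> c))} | 0 pending]
  bind d := ((a -> b) -> (Bool -> b))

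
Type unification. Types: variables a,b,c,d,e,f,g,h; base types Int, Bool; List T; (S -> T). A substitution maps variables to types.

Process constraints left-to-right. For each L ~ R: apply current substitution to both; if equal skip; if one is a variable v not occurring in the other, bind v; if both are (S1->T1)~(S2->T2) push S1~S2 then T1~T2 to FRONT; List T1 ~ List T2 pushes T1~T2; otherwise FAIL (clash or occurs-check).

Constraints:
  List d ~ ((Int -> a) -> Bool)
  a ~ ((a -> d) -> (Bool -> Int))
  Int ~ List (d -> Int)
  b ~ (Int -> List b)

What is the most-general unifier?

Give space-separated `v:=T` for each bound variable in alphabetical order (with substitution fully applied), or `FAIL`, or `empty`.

step 1: unify List d ~ ((Int -> a) -> Bool)  [subst: {-} | 3 pending]
  clash: List d vs ((Int -> a) -> Bool)

Answer: FAIL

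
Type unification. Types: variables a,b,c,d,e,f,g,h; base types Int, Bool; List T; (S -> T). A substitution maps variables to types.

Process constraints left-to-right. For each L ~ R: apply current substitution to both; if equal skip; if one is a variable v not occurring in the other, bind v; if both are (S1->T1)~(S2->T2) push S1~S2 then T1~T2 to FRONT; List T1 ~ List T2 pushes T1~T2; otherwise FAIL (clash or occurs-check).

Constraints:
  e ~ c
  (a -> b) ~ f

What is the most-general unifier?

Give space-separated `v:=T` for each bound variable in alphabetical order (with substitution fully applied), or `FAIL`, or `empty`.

Answer: e:=c f:=(a -> b)

Derivation:
step 1: unify e ~ c  [subst: {-} | 1 pending]
  bind e := c
step 2: unify (a -> b) ~ f  [subst: {e:=c} | 0 pending]
  bind f := (a -> b)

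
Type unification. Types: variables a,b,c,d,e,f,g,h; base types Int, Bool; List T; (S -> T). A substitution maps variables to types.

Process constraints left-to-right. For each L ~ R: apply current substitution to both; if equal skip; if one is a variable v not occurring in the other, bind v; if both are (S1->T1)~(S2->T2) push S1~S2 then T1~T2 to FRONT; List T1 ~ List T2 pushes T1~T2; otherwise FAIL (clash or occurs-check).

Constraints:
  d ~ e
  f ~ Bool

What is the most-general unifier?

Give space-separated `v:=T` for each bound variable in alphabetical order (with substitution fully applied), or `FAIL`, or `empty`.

Answer: d:=e f:=Bool

Derivation:
step 1: unify d ~ e  [subst: {-} | 1 pending]
  bind d := e
step 2: unify f ~ Bool  [subst: {d:=e} | 0 pending]
  bind f := Bool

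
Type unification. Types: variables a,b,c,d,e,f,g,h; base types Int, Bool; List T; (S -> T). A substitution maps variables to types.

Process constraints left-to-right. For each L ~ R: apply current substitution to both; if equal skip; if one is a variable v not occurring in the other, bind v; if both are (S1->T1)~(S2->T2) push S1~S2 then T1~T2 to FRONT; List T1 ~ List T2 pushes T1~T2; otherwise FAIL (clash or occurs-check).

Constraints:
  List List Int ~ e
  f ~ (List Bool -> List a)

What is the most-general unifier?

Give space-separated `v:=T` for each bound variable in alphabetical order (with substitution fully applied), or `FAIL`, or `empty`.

step 1: unify List List Int ~ e  [subst: {-} | 1 pending]
  bind e := List List Int
step 2: unify f ~ (List Bool -> List a)  [subst: {e:=List List Int} | 0 pending]
  bind f := (List Bool -> List a)

Answer: e:=List List Int f:=(List Bool -> List a)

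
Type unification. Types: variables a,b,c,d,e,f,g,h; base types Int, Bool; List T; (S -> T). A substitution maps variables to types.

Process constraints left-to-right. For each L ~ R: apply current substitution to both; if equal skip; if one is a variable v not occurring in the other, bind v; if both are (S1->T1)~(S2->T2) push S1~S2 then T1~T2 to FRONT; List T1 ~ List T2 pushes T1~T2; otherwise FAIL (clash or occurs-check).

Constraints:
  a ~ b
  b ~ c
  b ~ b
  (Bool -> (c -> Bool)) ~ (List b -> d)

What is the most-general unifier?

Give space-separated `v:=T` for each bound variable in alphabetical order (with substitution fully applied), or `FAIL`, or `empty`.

step 1: unify a ~ b  [subst: {-} | 3 pending]
  bind a := b
step 2: unify b ~ c  [subst: {a:=b} | 2 pending]
  bind b := c
step 3: unify c ~ c  [subst: {a:=b, b:=c} | 1 pending]
  -> identical, skip
step 4: unify (Bool -> (c -> Bool)) ~ (List c -> d)  [subst: {a:=b, b:=c} | 0 pending]
  -> decompose arrow: push Bool~List c, (c -> Bool)~d
step 5: unify Bool ~ List c  [subst: {a:=b, b:=c} | 1 pending]
  clash: Bool vs List c

Answer: FAIL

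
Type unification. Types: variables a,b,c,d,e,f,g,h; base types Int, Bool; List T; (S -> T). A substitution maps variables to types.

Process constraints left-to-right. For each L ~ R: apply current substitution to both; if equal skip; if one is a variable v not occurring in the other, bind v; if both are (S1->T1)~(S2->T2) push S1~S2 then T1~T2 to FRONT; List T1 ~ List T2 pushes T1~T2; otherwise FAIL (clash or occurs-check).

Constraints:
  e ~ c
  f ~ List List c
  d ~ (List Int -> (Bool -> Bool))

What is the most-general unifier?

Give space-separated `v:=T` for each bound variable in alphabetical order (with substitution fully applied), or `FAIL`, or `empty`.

step 1: unify e ~ c  [subst: {-} | 2 pending]
  bind e := c
step 2: unify f ~ List List c  [subst: {e:=c} | 1 pending]
  bind f := List List c
step 3: unify d ~ (List Int -> (Bool -> Bool))  [subst: {e:=c, f:=List List c} | 0 pending]
  bind d := (List Int -> (Bool -> Bool))

Answer: d:=(List Int -> (Bool -> Bool)) e:=c f:=List List c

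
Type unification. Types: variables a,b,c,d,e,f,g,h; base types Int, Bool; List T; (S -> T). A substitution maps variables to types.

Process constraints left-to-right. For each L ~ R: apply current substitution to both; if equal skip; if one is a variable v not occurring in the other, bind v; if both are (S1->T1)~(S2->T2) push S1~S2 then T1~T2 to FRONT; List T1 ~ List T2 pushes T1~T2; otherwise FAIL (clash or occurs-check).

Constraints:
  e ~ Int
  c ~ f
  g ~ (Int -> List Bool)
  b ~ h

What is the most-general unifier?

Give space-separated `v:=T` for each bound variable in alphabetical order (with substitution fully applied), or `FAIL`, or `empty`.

step 1: unify e ~ Int  [subst: {-} | 3 pending]
  bind e := Int
step 2: unify c ~ f  [subst: {e:=Int} | 2 pending]
  bind c := f
step 3: unify g ~ (Int -> List Bool)  [subst: {e:=Int, c:=f} | 1 pending]
  bind g := (Int -> List Bool)
step 4: unify b ~ h  [subst: {e:=Int, c:=f, g:=(Int -> List Bool)} | 0 pending]
  bind b := h

Answer: b:=h c:=f e:=Int g:=(Int -> List Bool)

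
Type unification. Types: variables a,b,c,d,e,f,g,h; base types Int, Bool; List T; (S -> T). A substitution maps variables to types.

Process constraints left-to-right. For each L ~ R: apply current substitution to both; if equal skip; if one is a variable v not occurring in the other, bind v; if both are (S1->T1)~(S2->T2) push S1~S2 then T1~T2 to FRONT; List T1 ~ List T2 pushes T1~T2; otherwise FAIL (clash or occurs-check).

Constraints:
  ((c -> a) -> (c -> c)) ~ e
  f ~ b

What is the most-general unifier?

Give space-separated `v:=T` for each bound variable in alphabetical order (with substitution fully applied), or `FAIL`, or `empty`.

Answer: e:=((c -> a) -> (c -> c)) f:=b

Derivation:
step 1: unify ((c -> a) -> (c -> c)) ~ e  [subst: {-} | 1 pending]
  bind e := ((c -> a) -> (c -> c))
step 2: unify f ~ b  [subst: {e:=((c -> a) -> (c -> c))} | 0 pending]
  bind f := b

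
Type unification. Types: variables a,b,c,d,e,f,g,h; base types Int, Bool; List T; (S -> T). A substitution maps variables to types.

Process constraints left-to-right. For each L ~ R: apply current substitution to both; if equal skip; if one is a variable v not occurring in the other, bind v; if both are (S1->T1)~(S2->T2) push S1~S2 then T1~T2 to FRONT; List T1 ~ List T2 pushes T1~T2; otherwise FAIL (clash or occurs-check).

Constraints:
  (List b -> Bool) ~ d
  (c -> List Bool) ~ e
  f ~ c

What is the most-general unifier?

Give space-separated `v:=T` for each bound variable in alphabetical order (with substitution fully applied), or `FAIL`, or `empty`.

step 1: unify (List b -> Bool) ~ d  [subst: {-} | 2 pending]
  bind d := (List b -> Bool)
step 2: unify (c -> List Bool) ~ e  [subst: {d:=(List b -> Bool)} | 1 pending]
  bind e := (c -> List Bool)
step 3: unify f ~ c  [subst: {d:=(List b -> Bool), e:=(c -> List Bool)} | 0 pending]
  bind f := c

Answer: d:=(List b -> Bool) e:=(c -> List Bool) f:=c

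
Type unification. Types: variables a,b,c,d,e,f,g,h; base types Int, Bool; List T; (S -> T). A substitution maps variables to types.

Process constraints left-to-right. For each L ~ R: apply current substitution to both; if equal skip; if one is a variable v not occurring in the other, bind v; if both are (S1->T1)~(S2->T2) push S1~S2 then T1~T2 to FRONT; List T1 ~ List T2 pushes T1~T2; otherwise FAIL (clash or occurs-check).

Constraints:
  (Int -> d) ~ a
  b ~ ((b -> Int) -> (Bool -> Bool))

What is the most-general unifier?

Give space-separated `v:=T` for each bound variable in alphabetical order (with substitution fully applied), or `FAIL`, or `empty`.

step 1: unify (Int -> d) ~ a  [subst: {-} | 1 pending]
  bind a := (Int -> d)
step 2: unify b ~ ((b -> Int) -> (Bool -> Bool))  [subst: {a:=(Int -> d)} | 0 pending]
  occurs-check fail: b in ((b -> Int) -> (Bool -> Bool))

Answer: FAIL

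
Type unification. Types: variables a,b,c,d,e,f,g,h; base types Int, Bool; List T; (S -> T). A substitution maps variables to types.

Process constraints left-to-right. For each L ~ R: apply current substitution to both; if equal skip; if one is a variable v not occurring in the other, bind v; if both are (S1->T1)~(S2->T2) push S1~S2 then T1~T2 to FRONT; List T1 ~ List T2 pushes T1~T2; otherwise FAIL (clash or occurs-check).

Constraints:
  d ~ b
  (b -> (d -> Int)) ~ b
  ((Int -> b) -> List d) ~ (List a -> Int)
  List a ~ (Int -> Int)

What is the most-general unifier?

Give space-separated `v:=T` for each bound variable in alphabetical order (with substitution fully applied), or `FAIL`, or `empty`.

Answer: FAIL

Derivation:
step 1: unify d ~ b  [subst: {-} | 3 pending]
  bind d := b
step 2: unify (b -> (b -> Int)) ~ b  [subst: {d:=b} | 2 pending]
  occurs-check fail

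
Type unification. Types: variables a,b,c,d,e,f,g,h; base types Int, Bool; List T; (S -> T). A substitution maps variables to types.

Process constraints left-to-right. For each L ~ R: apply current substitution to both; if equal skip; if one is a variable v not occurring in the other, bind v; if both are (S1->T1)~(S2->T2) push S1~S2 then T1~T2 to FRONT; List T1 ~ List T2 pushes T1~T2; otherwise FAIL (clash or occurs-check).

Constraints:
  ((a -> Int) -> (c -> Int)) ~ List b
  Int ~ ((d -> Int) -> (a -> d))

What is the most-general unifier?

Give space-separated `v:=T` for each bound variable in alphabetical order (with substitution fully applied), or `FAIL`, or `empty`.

Answer: FAIL

Derivation:
step 1: unify ((a -> Int) -> (c -> Int)) ~ List b  [subst: {-} | 1 pending]
  clash: ((a -> Int) -> (c -> Int)) vs List b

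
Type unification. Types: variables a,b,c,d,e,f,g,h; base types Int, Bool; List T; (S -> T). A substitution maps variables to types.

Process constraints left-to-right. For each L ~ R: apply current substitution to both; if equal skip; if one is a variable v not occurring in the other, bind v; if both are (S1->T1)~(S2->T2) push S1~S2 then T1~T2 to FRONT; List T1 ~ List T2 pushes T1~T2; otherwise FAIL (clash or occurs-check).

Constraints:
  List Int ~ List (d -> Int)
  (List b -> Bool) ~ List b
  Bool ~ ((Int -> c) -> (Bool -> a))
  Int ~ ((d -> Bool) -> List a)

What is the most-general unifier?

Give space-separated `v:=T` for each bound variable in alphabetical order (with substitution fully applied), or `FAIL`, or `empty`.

step 1: unify List Int ~ List (d -> Int)  [subst: {-} | 3 pending]
  -> decompose List: push Int~(d -> Int)
step 2: unify Int ~ (d -> Int)  [subst: {-} | 3 pending]
  clash: Int vs (d -> Int)

Answer: FAIL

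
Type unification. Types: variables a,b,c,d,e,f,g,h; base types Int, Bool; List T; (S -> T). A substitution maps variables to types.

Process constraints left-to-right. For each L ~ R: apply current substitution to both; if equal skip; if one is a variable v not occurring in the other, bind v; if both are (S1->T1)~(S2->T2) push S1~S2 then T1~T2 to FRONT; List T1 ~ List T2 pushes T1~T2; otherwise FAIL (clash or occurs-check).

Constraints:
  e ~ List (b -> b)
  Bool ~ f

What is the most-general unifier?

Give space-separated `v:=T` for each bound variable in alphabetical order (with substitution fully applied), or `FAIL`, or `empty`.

step 1: unify e ~ List (b -> b)  [subst: {-} | 1 pending]
  bind e := List (b -> b)
step 2: unify Bool ~ f  [subst: {e:=List (b -> b)} | 0 pending]
  bind f := Bool

Answer: e:=List (b -> b) f:=Bool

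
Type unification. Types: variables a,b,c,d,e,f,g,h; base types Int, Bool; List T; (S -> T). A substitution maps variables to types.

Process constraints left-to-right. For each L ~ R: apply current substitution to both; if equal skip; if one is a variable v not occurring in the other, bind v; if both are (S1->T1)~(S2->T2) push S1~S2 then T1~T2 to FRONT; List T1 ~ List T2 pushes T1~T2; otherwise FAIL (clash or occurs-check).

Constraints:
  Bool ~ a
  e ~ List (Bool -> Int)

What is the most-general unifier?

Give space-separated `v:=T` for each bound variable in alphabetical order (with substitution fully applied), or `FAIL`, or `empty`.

step 1: unify Bool ~ a  [subst: {-} | 1 pending]
  bind a := Bool
step 2: unify e ~ List (Bool -> Int)  [subst: {a:=Bool} | 0 pending]
  bind e := List (Bool -> Int)

Answer: a:=Bool e:=List (Bool -> Int)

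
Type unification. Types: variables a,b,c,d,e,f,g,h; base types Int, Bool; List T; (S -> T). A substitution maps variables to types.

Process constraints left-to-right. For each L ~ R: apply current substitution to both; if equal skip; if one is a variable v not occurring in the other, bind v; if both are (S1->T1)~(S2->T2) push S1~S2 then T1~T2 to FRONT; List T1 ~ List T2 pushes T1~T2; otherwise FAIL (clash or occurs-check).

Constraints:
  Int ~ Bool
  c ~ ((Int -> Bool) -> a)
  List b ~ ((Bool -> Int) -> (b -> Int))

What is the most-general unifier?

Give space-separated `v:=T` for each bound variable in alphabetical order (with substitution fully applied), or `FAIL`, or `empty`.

step 1: unify Int ~ Bool  [subst: {-} | 2 pending]
  clash: Int vs Bool

Answer: FAIL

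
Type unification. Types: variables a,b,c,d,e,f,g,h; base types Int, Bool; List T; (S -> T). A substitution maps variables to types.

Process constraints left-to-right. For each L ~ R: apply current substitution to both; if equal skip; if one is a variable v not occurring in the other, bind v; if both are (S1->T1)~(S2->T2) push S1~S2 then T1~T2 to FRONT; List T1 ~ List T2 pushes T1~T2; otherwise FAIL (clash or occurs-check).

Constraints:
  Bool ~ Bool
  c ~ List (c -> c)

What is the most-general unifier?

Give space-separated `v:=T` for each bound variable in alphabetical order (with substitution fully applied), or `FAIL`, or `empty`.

step 1: unify Bool ~ Bool  [subst: {-} | 1 pending]
  -> identical, skip
step 2: unify c ~ List (c -> c)  [subst: {-} | 0 pending]
  occurs-check fail: c in List (c -> c)

Answer: FAIL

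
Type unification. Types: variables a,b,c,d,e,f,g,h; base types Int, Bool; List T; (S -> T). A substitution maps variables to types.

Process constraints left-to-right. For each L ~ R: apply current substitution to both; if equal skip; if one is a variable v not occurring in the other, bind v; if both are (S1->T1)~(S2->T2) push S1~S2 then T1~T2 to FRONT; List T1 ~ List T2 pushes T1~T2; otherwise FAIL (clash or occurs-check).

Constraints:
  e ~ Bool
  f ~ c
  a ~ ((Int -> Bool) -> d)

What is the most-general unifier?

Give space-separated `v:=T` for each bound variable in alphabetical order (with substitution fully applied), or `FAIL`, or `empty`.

Answer: a:=((Int -> Bool) -> d) e:=Bool f:=c

Derivation:
step 1: unify e ~ Bool  [subst: {-} | 2 pending]
  bind e := Bool
step 2: unify f ~ c  [subst: {e:=Bool} | 1 pending]
  bind f := c
step 3: unify a ~ ((Int -> Bool) -> d)  [subst: {e:=Bool, f:=c} | 0 pending]
  bind a := ((Int -> Bool) -> d)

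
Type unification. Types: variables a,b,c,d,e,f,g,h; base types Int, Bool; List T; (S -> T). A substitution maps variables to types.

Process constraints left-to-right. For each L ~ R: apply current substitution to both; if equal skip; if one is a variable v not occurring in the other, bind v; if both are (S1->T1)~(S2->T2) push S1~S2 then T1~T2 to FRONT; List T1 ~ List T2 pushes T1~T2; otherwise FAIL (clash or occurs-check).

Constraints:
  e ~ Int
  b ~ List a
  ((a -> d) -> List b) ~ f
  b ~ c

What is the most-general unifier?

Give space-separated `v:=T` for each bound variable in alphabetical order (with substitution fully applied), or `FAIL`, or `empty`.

Answer: b:=List a c:=List a e:=Int f:=((a -> d) -> List List a)

Derivation:
step 1: unify e ~ Int  [subst: {-} | 3 pending]
  bind e := Int
step 2: unify b ~ List a  [subst: {e:=Int} | 2 pending]
  bind b := List a
step 3: unify ((a -> d) -> List List a) ~ f  [subst: {e:=Int, b:=List a} | 1 pending]
  bind f := ((a -> d) -> List List a)
step 4: unify List a ~ c  [subst: {e:=Int, b:=List a, f:=((a -> d) -> List List a)} | 0 pending]
  bind c := List a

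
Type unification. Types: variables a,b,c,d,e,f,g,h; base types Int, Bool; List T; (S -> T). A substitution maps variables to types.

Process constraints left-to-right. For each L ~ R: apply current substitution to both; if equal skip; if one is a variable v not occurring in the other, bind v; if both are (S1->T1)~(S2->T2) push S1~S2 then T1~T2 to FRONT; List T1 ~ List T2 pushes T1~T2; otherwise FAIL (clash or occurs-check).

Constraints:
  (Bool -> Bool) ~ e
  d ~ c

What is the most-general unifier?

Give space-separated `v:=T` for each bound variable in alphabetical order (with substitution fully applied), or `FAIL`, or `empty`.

step 1: unify (Bool -> Bool) ~ e  [subst: {-} | 1 pending]
  bind e := (Bool -> Bool)
step 2: unify d ~ c  [subst: {e:=(Bool -> Bool)} | 0 pending]
  bind d := c

Answer: d:=c e:=(Bool -> Bool)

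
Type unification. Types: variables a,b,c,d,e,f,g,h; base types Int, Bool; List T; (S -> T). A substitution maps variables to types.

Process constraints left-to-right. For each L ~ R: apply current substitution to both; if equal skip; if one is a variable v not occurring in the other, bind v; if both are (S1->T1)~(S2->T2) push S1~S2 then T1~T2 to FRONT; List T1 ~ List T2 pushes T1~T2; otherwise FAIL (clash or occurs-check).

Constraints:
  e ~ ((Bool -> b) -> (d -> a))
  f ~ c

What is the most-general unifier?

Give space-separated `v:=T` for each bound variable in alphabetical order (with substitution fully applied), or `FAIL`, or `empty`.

Answer: e:=((Bool -> b) -> (d -> a)) f:=c

Derivation:
step 1: unify e ~ ((Bool -> b) -> (d -> a))  [subst: {-} | 1 pending]
  bind e := ((Bool -> b) -> (d -> a))
step 2: unify f ~ c  [subst: {e:=((Bool -> b) -> (d -> a))} | 0 pending]
  bind f := c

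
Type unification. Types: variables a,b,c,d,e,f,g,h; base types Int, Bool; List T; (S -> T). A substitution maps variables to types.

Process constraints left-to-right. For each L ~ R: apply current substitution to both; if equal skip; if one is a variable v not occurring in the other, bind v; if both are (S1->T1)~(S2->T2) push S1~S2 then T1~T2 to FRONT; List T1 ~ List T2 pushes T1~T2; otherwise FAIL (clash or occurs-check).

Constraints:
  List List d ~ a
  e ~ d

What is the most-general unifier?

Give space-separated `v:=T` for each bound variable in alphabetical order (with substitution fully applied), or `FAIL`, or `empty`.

Answer: a:=List List d e:=d

Derivation:
step 1: unify List List d ~ a  [subst: {-} | 1 pending]
  bind a := List List d
step 2: unify e ~ d  [subst: {a:=List List d} | 0 pending]
  bind e := d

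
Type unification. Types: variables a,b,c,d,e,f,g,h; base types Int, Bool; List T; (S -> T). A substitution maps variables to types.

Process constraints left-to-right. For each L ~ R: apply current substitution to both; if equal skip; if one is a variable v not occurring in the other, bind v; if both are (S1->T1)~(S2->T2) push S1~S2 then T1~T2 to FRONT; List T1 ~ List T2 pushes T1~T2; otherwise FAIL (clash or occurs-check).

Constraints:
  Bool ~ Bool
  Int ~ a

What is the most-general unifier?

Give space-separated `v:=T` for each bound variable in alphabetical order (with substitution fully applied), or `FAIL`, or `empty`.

Answer: a:=Int

Derivation:
step 1: unify Bool ~ Bool  [subst: {-} | 1 pending]
  -> identical, skip
step 2: unify Int ~ a  [subst: {-} | 0 pending]
  bind a := Int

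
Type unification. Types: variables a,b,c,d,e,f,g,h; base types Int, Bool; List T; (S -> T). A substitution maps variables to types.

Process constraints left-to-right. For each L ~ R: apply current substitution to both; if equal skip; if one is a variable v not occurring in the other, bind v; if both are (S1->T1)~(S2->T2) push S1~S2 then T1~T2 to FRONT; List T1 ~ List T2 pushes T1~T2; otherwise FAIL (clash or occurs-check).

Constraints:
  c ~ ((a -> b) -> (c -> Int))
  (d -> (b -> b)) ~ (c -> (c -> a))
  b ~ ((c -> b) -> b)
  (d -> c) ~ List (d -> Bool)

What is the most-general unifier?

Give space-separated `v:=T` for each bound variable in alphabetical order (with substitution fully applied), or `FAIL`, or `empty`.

Answer: FAIL

Derivation:
step 1: unify c ~ ((a -> b) -> (c -> Int))  [subst: {-} | 3 pending]
  occurs-check fail: c in ((a -> b) -> (c -> Int))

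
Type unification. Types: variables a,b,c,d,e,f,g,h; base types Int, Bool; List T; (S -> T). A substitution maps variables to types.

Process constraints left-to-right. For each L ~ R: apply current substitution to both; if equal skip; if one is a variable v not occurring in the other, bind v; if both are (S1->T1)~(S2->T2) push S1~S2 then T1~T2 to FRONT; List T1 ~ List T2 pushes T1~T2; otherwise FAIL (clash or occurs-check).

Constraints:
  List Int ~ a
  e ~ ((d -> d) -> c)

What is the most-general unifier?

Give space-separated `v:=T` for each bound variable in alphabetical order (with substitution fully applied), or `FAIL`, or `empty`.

step 1: unify List Int ~ a  [subst: {-} | 1 pending]
  bind a := List Int
step 2: unify e ~ ((d -> d) -> c)  [subst: {a:=List Int} | 0 pending]
  bind e := ((d -> d) -> c)

Answer: a:=List Int e:=((d -> d) -> c)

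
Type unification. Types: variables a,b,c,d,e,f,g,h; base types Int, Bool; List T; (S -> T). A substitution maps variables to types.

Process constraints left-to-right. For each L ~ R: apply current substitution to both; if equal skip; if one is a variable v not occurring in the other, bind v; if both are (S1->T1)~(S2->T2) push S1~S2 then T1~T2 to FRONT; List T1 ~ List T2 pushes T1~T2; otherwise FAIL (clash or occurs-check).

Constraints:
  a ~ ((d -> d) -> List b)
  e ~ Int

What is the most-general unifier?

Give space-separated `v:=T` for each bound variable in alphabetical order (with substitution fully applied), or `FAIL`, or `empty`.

step 1: unify a ~ ((d -> d) -> List b)  [subst: {-} | 1 pending]
  bind a := ((d -> d) -> List b)
step 2: unify e ~ Int  [subst: {a:=((d -> d) -> List b)} | 0 pending]
  bind e := Int

Answer: a:=((d -> d) -> List b) e:=Int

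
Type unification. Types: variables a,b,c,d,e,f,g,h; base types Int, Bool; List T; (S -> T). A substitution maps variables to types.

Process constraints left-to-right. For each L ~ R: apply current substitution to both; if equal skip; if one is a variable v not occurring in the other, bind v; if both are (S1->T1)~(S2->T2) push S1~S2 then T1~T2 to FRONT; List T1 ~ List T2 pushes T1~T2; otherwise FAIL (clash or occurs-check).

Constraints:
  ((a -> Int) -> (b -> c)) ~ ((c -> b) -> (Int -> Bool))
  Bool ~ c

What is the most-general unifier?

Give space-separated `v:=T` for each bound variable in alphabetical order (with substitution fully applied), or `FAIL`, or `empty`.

Answer: a:=Bool b:=Int c:=Bool

Derivation:
step 1: unify ((a -> Int) -> (b -> c)) ~ ((c -> b) -> (Int -> Bool))  [subst: {-} | 1 pending]
  -> decompose arrow: push (a -> Int)~(c -> b), (b -> c)~(Int -> Bool)
step 2: unify (a -> Int) ~ (c -> b)  [subst: {-} | 2 pending]
  -> decompose arrow: push a~c, Int~b
step 3: unify a ~ c  [subst: {-} | 3 pending]
  bind a := c
step 4: unify Int ~ b  [subst: {a:=c} | 2 pending]
  bind b := Int
step 5: unify (Int -> c) ~ (Int -> Bool)  [subst: {a:=c, b:=Int} | 1 pending]
  -> decompose arrow: push Int~Int, c~Bool
step 6: unify Int ~ Int  [subst: {a:=c, b:=Int} | 2 pending]
  -> identical, skip
step 7: unify c ~ Bool  [subst: {a:=c, b:=Int} | 1 pending]
  bind c := Bool
step 8: unify Bool ~ Bool  [subst: {a:=c, b:=Int, c:=Bool} | 0 pending]
  -> identical, skip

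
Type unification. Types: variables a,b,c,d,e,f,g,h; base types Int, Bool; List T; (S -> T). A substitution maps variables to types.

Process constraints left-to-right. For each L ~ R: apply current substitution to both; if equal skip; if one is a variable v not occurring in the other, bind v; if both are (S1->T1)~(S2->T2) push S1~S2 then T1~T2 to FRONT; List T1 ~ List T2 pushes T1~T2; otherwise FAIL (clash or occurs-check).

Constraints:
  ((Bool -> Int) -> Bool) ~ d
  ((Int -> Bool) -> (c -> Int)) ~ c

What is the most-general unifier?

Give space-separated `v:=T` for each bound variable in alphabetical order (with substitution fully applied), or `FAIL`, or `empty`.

step 1: unify ((Bool -> Int) -> Bool) ~ d  [subst: {-} | 1 pending]
  bind d := ((Bool -> Int) -> Bool)
step 2: unify ((Int -> Bool) -> (c -> Int)) ~ c  [subst: {d:=((Bool -> Int) -> Bool)} | 0 pending]
  occurs-check fail

Answer: FAIL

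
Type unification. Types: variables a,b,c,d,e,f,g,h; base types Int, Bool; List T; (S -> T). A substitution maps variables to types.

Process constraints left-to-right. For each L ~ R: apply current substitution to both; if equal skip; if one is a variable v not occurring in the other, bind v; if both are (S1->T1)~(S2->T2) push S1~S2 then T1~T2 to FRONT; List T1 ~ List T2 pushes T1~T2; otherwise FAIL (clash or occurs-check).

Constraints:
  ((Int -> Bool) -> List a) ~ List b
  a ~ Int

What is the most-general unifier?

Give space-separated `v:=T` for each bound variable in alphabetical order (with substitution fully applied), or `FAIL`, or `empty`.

Answer: FAIL

Derivation:
step 1: unify ((Int -> Bool) -> List a) ~ List b  [subst: {-} | 1 pending]
  clash: ((Int -> Bool) -> List a) vs List b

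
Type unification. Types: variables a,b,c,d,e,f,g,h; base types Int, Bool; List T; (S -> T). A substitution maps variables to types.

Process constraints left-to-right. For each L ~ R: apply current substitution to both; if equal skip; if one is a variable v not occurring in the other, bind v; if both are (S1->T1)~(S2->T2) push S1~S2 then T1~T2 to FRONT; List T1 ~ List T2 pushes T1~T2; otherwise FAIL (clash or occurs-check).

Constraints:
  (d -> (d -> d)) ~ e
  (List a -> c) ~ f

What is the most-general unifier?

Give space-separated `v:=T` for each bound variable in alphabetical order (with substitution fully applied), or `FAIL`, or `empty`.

Answer: e:=(d -> (d -> d)) f:=(List a -> c)

Derivation:
step 1: unify (d -> (d -> d)) ~ e  [subst: {-} | 1 pending]
  bind e := (d -> (d -> d))
step 2: unify (List a -> c) ~ f  [subst: {e:=(d -> (d -> d))} | 0 pending]
  bind f := (List a -> c)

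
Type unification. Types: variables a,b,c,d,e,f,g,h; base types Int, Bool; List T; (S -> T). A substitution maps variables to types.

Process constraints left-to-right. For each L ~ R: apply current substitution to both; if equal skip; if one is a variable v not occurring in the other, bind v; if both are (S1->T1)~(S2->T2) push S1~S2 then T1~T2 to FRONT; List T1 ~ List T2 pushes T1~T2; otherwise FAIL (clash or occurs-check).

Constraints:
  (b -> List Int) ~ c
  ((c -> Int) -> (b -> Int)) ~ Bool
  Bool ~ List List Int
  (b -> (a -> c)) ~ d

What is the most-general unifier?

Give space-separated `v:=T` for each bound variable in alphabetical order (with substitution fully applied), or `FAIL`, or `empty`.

Answer: FAIL

Derivation:
step 1: unify (b -> List Int) ~ c  [subst: {-} | 3 pending]
  bind c := (b -> List Int)
step 2: unify (((b -> List Int) -> Int) -> (b -> Int)) ~ Bool  [subst: {c:=(b -> List Int)} | 2 pending]
  clash: (((b -> List Int) -> Int) -> (b -> Int)) vs Bool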